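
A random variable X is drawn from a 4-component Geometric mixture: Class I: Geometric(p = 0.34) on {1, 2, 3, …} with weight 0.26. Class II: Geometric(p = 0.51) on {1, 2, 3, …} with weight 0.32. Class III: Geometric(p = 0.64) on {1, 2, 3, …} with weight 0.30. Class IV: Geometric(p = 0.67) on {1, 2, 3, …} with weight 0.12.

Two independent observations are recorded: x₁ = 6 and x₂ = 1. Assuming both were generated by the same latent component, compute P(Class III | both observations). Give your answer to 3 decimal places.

0.105

P(component k | x) = w_k·f_k(x) / marginal(x), where marginal(x) = Σ_j w_j·f_j(x).
Since both observations come from the same component, the likelihood for component k is f_k(x₁)·f_k(x₂).
  L_I = [0.0425793] × [0.34] = 0.014477
  L_II = [0.0144062] × [0.51] = 0.00734718
  L_III = [0.00386984] × [0.64] = 0.00247669
  L_IV = [0.00262207] × [0.67] = 0.00175679
Prior × likelihood for each component:
  w_I·L_I = 0.26 × 0.014477 = 0.00376401
  w_II·L_II = 0.32 × 0.00734718 = 0.0023511
  w_III·L_III = 0.30 × 0.00247669 = 0.000743008
  w_IV·L_IV = 0.12 × 0.00175679 = 0.000210815
Normaliser: 0.00376401 + 0.0023511 + 0.000743008 + 0.000210815 = 0.00706893
So the posterior for Class III is 0.000743008 / 0.00706893 ≈ 0.105.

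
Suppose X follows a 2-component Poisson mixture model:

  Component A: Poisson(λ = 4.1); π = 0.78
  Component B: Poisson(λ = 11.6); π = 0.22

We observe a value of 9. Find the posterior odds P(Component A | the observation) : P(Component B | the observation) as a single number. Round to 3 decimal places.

Since P(k|x) ∝ π_k f_k(x), the posterior odds are π_i f_i(x) / (π_j f_j(x)).
Component likelihoods at x = 9:
  L_A = e^(−4.1)·4.1^9/9! = 0.0149515
  L_B = e^(−11.6)·11.6^9/9! = 0.0960601
Posterior odds = (π_A·L_A) / (π_B·L_B) = (0.78·0.0149515) / (0.22·0.0960601) = 0.0116622 / 0.0211332 ≈ 0.552

0.552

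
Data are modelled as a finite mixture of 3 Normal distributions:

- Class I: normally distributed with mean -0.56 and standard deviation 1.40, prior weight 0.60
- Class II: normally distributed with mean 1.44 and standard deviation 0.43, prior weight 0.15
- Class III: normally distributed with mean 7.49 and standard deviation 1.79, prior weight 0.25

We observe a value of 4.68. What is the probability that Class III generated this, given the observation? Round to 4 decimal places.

By Bayes' theorem, P(k | x) = π_k f_k(x) / Σ_j π_j f_j(x).
Evaluate each component's likelihood at the observed value:
  L_I = 0.000258685
  L_II = 4.35533e-13
  L_III = 0.0650018
Prior × likelihood for each component:
  π_I·L_I = 0.60 × 0.000258685 = 0.000155211
  π_II·L_II = 0.15 × 4.35533e-13 = 6.533e-14
  π_III·L_III = 0.25 × 0.0650018 = 0.0162504
Evidence: 0.000155211 + 6.533e-14 + 0.0162504 = 0.0164056
P(Class III | x) = 0.0162504 / 0.0164056 ≈ 0.9905

0.9905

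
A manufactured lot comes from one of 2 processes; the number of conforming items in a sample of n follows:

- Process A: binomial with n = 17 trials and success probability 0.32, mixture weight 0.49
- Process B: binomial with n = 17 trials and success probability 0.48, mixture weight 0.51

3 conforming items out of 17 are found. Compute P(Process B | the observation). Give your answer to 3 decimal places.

P(component k | x) = w_k·f_k(x) / marginal(x), where marginal(x) = Σ_j w_j·f_j(x).
Evaluate each component's likelihood at the observed value:
  f_A = 0.100713
  f_B = 0.00794839
Unnormalised posteriors:
  w_A·f_A = 0.49 × 0.100713 = 0.0493492
  w_B·f_B = 0.51 × 0.00794839 = 0.00405368
Normaliser: 0.0493492 + 0.00405368 = 0.0534028
Responsibility of Process B: 0.00405368 / 0.0534028 ≈ 0.076

0.076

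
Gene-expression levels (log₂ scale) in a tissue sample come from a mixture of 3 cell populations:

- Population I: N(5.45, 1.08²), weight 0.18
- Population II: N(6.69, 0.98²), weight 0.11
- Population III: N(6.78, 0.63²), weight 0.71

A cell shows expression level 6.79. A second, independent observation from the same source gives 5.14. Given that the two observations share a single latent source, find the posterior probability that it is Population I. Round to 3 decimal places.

0.424

By Bayes' theorem, P(k | x) = P(Z=k) f_k(x) / Σ_j P(Z=j) f_j(x).
Since both observations come from the same component, the likelihood for component k is f_k(x₁)·f_k(x₂).
  L_I = [0.171081] × [0.354483] = 0.0606453
  L_II = [0.40497] × [0.11654] = 0.0471954
  L_III = [0.633162] × [0.0213829] = 0.0135389
Weight by the priors:
  P(Z=I)·L_I = 0.18 × 0.0606453 = 0.0109162
  P(Z=II)·L_II = 0.11 × 0.0471954 = 0.00519149
  P(Z=III)·L_III = 0.71 × 0.0135389 = 0.00961259
Normaliser: 0.0109162 + 0.00519149 + 0.00961259 = 0.0257202
P(Population I | x₁, x₂) ≈ 0.424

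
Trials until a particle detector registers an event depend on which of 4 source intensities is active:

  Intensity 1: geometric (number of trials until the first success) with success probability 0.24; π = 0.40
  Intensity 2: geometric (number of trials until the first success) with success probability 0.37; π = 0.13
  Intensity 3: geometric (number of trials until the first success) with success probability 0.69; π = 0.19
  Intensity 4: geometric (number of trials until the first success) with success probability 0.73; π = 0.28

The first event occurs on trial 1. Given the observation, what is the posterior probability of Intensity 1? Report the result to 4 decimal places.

P(component k | x) = π_k·f_k(x) / marginal(x), where marginal(x) = Σ_j π_j·f_j(x).
Geometric probabilities:
  L_1 = 0.24·(1−0.24)^0 = 0.24·1 = 0.24
  L_2 = 0.37·(1−0.37)^0 = 0.37·1 = 0.37
  L_3 = 0.69·(1−0.69)^0 = 0.69·1 = 0.69
  L_4 = 0.73·(1−0.73)^0 = 0.73·1 = 0.73
Unnormalised posteriors:
  π_1·L_1 = 0.40 × 0.24 = 0.096
  π_2·L_2 = 0.13 × 0.37 = 0.0481
  π_3·L_3 = 0.19 × 0.69 = 0.1311
  π_4·L_4 = 0.28 × 0.73 = 0.2044
Marginal: 0.096 + 0.0481 + 0.1311 + 0.2044 = 0.4796
Responsibility of Intensity 1: 0.096 / 0.4796 ≈ 0.2002

0.2002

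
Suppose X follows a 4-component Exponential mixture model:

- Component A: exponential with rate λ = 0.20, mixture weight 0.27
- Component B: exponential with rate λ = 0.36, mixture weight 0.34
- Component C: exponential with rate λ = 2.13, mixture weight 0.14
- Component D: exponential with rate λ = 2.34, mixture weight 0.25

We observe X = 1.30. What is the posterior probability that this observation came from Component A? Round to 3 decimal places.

P(component k | x) = π_k·f_k(x) / marginal(x), where marginal(x) = Σ_j π_j·f_j(x).
Exponential densities:
  p_A = 0.15421
  p_B = 0.225451
  p_C = 0.133604
  p_D = 0.11171
Multiply by the mixture weights:
  π_A·p_A = 0.27 × 0.15421 = 0.0416368
  π_B·p_B = 0.34 × 0.225451 = 0.0766534
  π_C·p_C = 0.14 × 0.133604 = 0.0187045
  π_D·p_D = 0.25 × 0.11171 = 0.0279275
Denominator: 0.0416368 + 0.0766534 + 0.0187045 + 0.0279275 = 0.164922
P(Component A | data) ≈ 0.252

0.252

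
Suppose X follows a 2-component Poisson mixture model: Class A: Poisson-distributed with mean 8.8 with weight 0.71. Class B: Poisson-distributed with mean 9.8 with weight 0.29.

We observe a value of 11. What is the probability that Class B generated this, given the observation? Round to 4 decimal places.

The responsibility of component k is π_k f_k(x) divided by Σ_j π_j f_j(x).
Evaluate each component's likelihood at the observed value:
  L_A = e^(−8.8)·8.8^11/11! = 0.092547
  L_B = e^(−9.8)·9.8^11/11! = 0.111236
Multiply by the mixture weights:
  π_A·L_A = 0.71 × 0.092547 = 0.0657084
  π_B·L_B = 0.29 × 0.111236 = 0.0322584
Marginal: 0.0657084 + 0.0322584 = 0.0979668
P(Class B | the observation) = 0.0322584 / 0.0979668 ≈ 0.3293

0.3293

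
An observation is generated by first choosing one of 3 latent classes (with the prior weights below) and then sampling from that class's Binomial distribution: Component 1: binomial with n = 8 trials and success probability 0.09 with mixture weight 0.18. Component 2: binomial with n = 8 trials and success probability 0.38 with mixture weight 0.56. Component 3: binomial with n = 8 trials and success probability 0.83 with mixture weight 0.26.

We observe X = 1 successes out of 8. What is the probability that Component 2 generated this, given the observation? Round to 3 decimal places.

By Bayes' theorem, P(k | x) = P(Z=k) f_k(x) / Σ_j P(Z=j) f_j(x).
Binomial probabilities:
  f_1 = C(8,1)·0.09^1·0.91^7 = 8·0.09·0.516761 = 0.372068
  f_2 = C(8,1)·0.38^1·0.62^7 = 8·0.38·0.0352161 = 0.107057
  f_3 = C(8,1)·0.83^1·0.17^7 = 8·0.83·4.10339e-06 = 2.72465e-05
Weight by the priors:
  P(Z=1)·f_1 = 0.18 × 0.372068 = 0.0669722
  P(Z=2)·f_2 = 0.56 × 0.107057 = 0.059952
  P(Z=3)·f_3 = 0.26 × 2.72465e-05 = 7.08409e-06
Sum: 0.0669722 + 0.059952 + 7.08409e-06 = 0.126931
Responsibility of Component 2: 0.059952 / 0.126931 ≈ 0.472

0.472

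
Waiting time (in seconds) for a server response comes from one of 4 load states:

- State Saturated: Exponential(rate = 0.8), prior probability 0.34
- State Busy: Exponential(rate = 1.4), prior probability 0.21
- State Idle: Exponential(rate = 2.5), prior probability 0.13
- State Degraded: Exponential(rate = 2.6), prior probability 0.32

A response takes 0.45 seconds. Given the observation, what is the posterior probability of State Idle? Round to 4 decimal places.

0.1486

By Bayes' theorem, P(k | x) = π_k f_k(x) / Σ_j π_j f_j(x).
Exponential densities:
  f_Saturated = 0.558141
  f_Busy = 0.745629
  f_Idle = 0.811631
  f_Degraded = 0.806954
Unnormalised posteriors:
  π_Saturated·f_Saturated = 0.34 × 0.558141 = 0.189768
  π_Busy·f_Busy = 0.21 × 0.745629 = 0.156582
  π_Idle·f_Idle = 0.13 × 0.811631 = 0.105512
  π_Degraded·f_Degraded = 0.32 × 0.806954 = 0.258225
Denominator: 0.189768 + 0.156582 + 0.105512 + 0.258225 = 0.710087
Responsibility of State Idle: 0.105512 / 0.710087 ≈ 0.1486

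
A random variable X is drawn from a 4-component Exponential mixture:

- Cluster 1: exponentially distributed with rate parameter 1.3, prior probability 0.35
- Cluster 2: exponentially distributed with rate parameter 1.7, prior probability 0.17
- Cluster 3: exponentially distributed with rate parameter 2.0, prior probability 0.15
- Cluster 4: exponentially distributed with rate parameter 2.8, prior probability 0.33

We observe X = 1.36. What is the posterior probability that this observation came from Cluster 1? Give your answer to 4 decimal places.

Posterior ∝ prior × likelihood, so P(k | x) ∝ P(Z=k) f_k(x); normalise over all components.
Component likelihoods at x = 1.36:
  f_1 = 0.221876
  f_2 = 0.168407
  f_3 = 0.13175
  f_4 = 0.0621391
Weight by the priors:
  P(Z=1)·f_1 = 0.35 × 0.221876 = 0.0776567
  P(Z=2)·f_2 = 0.17 × 0.168407 = 0.0286292
  P(Z=3)·f_3 = 0.15 × 0.13175 = 0.0197624
  P(Z=4)·f_4 = 0.33 × 0.0621391 = 0.0205059
Evidence: 0.0776567 + 0.0286292 + 0.0197624 + 0.0205059 = 0.146554
So the posterior for Cluster 1 is 0.0776567 / 0.146554 ≈ 0.5299.

0.5299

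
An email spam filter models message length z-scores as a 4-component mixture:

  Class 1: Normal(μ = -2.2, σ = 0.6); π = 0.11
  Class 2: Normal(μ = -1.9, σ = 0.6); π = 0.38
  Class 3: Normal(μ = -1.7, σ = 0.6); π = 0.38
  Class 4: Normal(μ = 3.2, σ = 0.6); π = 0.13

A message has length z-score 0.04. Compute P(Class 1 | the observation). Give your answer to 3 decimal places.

0.013

By Bayes' theorem, P(k | x) = P(Z=k) f_k(x) / Σ_j P(Z=j) f_j(x).
Component likelihoods at x = 0.04:
  L_1 = 0.000625473
  L_2 = 0.00356948
  L_3 = 0.00992089
  L_4 = 6.30343e-07
Weight by the priors:
  P(Z=1)·L_1 = 0.11 × 0.000625473 = 6.88021e-05
  P(Z=2)·L_2 = 0.38 × 0.00356948 = 0.0013564
  P(Z=3)·L_3 = 0.38 × 0.00992089 = 0.00376994
  P(Z=4)·L_4 = 0.13 × 6.30343e-07 = 8.19446e-08
Denominator: 6.88021e-05 + 0.0013564 + 0.00376994 + 8.19446e-08 = 0.00519522
Responsibility of Class 1: 6.88021e-05 / 0.00519522 ≈ 0.013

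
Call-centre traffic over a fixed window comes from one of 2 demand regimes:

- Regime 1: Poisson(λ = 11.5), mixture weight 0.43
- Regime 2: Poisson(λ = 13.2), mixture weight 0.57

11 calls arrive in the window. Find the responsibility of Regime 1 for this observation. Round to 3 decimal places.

P(component k | x) = w_k·f_k(x) / marginal(x), where marginal(x) = Σ_j w_j·f_j(x).
Poisson probabilities:
  p_1 = 0.118068
  p_2 = 0.0982812
Multiply by the mixture weights:
  w_1·p_1 = 0.43 × 0.118068 = 0.0507694
  w_2·p_2 = 0.57 × 0.0982812 = 0.0560203
Denominator: 0.0507694 + 0.0560203 = 0.10679
P(Regime 1 | x) ≈ 0.475

0.475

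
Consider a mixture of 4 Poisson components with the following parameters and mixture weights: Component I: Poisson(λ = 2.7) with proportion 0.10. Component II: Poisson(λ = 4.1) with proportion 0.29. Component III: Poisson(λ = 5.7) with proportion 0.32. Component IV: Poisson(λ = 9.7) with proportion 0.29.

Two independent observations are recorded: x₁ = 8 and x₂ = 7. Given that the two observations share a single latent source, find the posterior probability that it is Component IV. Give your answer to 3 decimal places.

0.432

The responsibility of component k is π_k f_k(x) divided by Σ_j π_j f_j(x).
Since both observations come from the same component, the likelihood for component k is f_k(x₁)·f_k(x₂).
  L_I = [e^(−2.7)·2.7^8/8! = 0.00470755] × [0.0139483] = 6.56622e-05
  L_II = [e^(−4.1)·4.1^8/8! = 0.0328203] × [0.0640397] = 0.0021018
  L_III = [e^(−5.7)·5.7^8/8! = 0.0924698] × [0.129782] = 0.0120009
  L_IV = [e^(−9.7)·9.7^8/8! = 0.119123] × [0.0982461] = 0.0117034
Prior × likelihood for each component:
  π_I·L_I = 0.10 × 6.56622e-05 = 6.56622e-06
  π_II·L_II = 0.29 × 0.0021018 = 0.000609523
  π_III·L_III = 0.32 × 0.0120009 = 0.0038403
  π_IV·L_IV = 0.29 × 0.0117034 = 0.00339399
Evidence: 6.56622e-06 + 0.000609523 + 0.0038403 + 0.00339399 = 0.00785037
P(Component IV | x₁,x₂) ≈ 0.432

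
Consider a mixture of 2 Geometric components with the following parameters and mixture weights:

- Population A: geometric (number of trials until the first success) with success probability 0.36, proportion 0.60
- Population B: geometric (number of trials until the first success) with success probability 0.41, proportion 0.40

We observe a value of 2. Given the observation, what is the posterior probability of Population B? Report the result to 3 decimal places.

0.412

P(component k | x) = P(Z=k)·f_k(x) / marginal(x), where marginal(x) = Σ_j P(Z=j)·f_j(x).
Geometric probabilities:
  f_A = 0.36·(1−0.36)^1 = 0.36·0.64 = 0.2304
  f_B = 0.41·(1−0.41)^1 = 0.41·0.59 = 0.2419
Unnormalised posteriors:
  P(Z=A)·f_A = 0.60 × 0.2304 = 0.13824
  P(Z=B)·f_B = 0.40 × 0.2419 = 0.09676
Sum: 0.13824 + 0.09676 = 0.235
P(Population B | x) = 0.09676 / 0.235 ≈ 0.412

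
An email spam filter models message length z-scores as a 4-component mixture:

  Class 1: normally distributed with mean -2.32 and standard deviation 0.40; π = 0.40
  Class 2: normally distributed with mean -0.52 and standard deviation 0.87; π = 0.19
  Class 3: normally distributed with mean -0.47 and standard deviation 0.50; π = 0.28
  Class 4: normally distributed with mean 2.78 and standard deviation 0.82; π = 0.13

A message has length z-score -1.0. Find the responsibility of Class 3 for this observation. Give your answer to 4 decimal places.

The responsibility of component k is w_k f_k(x) divided by Σ_j w_j f_j(x).
Component likelihoods at x = -1.0:
  f_1 = (1/(0.40·√(2π)))·exp(−(-1.0−-2.32)²/(2·0.40²)) = 0.997356·exp(-5.44500) = 0.00430642
  f_2 = (1/(0.87·√(2π)))·exp(−(-1.0−-0.52)²/(2·0.87²)) = 0.458554·exp(-0.15220) = 0.393814
  f_3 = (1/(0.50·√(2π)))·exp(−(-1.0−-0.47)²/(2·0.50²)) = 0.797885·exp(-0.56180) = 0.454939
  f_4 = (1/(0.82·√(2π)))·exp(−(-1.0−2.78)²/(2·0.82²)) = 0.486515·exp(-10.62493) = 1.18236e-05
Weight by the priors:
  w_1·f_1 = 0.40 × 0.00430642 = 0.00172257
  w_2·f_2 = 0.19 × 0.393814 = 0.0748247
  w_3·f_3 = 0.28 × 0.454939 = 0.127383
  w_4·f_4 = 0.13 × 1.18236e-05 = 1.53707e-06
Evidence: 0.00172257 + 0.0748247 + 0.127383 + 1.53707e-06 = 0.203932
So the posterior for Class 3 is 0.127383 / 0.203932 ≈ 0.6246.

0.6246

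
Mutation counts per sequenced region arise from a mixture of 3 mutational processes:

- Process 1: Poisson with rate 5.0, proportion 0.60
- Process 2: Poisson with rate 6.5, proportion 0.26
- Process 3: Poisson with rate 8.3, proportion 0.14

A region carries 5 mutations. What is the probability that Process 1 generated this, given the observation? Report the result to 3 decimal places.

Apply Bayes' rule: the posterior for each component is proportional to its prior times its likelihood at x.
Evaluate each component's likelihood at the observed value:
  p_1 = 0.175467
  p_2 = 0.145369
  p_3 = 0.0815765
Unnormalised posteriors:
  π_1·p_1 = 0.60 × 0.175467 = 0.10528
  π_2·p_2 = 0.26 × 0.145369 = 0.0377959
  π_3·p_3 = 0.14 × 0.0815765 = 0.0114207
Sum: 0.10528 + 0.0377959 + 0.0114207 = 0.154497
P(Process 1 | x) ≈ 0.681

0.681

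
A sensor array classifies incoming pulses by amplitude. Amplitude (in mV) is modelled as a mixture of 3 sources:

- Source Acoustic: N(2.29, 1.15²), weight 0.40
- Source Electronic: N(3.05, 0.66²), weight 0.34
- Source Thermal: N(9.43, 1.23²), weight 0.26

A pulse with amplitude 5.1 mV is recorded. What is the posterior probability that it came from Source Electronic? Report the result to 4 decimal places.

Apply Bayes' rule: the posterior for each component is proportional to its prior times its likelihood at x.
Normal densities:
  f_Acoustic = (1/(1.15·√(2π)))·exp(−(5.1−2.29)²/(2·1.15²)) = 0.346906·exp(-2.98529) = 0.0175273
  f_Electronic = (1/(0.66·√(2π)))·exp(−(5.1−3.05)²/(2·0.66²)) = 0.604458·exp(-4.82381) = 0.00485751
  f_Thermal = (1/(1.23·√(2π)))·exp(−(5.1−9.43)²/(2·1.23²)) = 0.324343·exp(-6.19634) = 0.000660643
Weight by the priors:
  w_Acoustic·f_Acoustic = 0.40 × 0.0175273 = 0.00701093
  w_Electronic·f_Electronic = 0.34 × 0.00485751 = 0.00165155
  w_Thermal·f_Thermal = 0.26 × 0.000660643 = 0.000171767
Normaliser: 0.00701093 + 0.00165155 + 0.000171767 = 0.00883426
P(Source Electronic | x) = 0.00165155 / 0.00883426 ≈ 0.1869

0.1869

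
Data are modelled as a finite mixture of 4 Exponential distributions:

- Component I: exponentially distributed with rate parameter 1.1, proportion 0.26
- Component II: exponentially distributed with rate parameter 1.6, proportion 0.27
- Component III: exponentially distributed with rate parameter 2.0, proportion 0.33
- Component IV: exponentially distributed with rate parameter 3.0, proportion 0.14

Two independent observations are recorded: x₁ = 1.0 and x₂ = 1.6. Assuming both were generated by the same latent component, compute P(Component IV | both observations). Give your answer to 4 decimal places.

The responsibility of component k is π_k f_k(x) divided by Σ_j π_j f_j(x).
Since both observations come from the same component, the likelihood for component k is f_k(x₁)·f_k(x₂).
  f_I = [0.366158] × [0.189249] = 0.0692952
  f_II = [0.323034] × [0.123688] = 0.0399553
  f_III = [0.270671] × [0.0815244] = 0.0220663
  f_IV = [0.149361] × [0.0246892] = 0.00368761
Multiply by the mixture weights:
  π_I·f_I = 0.26 × 0.0692952 = 0.0180168
  π_II·f_II = 0.27 × 0.0399553 = 0.0107879
  π_III·f_III = 0.33 × 0.0220663 = 0.00728187
  π_IV·f_IV = 0.14 × 0.00368761 = 0.000516266
Sum: 0.0180168 + 0.0107879 + 0.00728187 + 0.000516266 = 0.0366028
P(Component IV | x₁, x₂) = 0.000516266 / 0.0366028 ≈ 0.0141

0.0141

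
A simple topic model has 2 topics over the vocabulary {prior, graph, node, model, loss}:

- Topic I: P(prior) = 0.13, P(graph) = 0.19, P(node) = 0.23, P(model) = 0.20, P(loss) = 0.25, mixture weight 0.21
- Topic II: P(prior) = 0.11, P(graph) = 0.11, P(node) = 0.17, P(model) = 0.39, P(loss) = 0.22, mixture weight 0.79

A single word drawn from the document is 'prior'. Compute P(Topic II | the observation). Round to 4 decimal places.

Apply Bayes' rule: the posterior for each component is proportional to its prior times its likelihood at x.
Evaluate each component's likelihood at the observed value:
  f_I = 0.13
  f_II = 0.11
Weight by the priors:
  P(Z=I)·f_I = 0.21 × 0.13 = 0.0273
  P(Z=II)·f_II = 0.79 × 0.11 = 0.0869
Sum: 0.0273 + 0.0869 = 0.1142
P(Topic II | data) = 0.0869 / 0.1142 ≈ 0.7609

0.7609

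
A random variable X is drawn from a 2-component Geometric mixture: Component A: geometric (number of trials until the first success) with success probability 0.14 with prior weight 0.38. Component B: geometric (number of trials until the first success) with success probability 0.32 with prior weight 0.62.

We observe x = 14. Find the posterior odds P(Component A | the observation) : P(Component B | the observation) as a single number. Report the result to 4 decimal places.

Posterior odds = (π_i f_i(x)) / (π_j f_j(x)); the normalising sum cancels.
Evaluate each component's likelihood at the observed value:
  L_A = 0.0197064
  L_B = 0.00212699
Posterior odds = (π_A·L_A) / (π_B·L_B) = (0.38·0.0197064) / (0.62·0.00212699) = 0.00748844 / 0.00131874 ≈ 5.6785

5.6785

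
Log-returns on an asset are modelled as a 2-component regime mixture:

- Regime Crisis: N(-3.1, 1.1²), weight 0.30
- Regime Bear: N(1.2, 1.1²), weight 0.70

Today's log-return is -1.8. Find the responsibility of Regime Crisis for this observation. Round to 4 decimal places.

0.8978

Posterior ∝ prior × likelihood, so P(k | x) ∝ w_k f_k(x); normalise over all components.
Component likelihoods at x = -1.8:
  f_Crisis = 0.180397
  f_Bear = 0.00879777
Prior × likelihood for each component:
  w_Crisis·f_Crisis = 0.30 × 0.180397 = 0.0541191
  w_Bear·f_Bear = 0.70 × 0.00879777 = 0.00615844
Marginal: 0.0541191 + 0.00615844 = 0.0602775
P(Regime Crisis | the observation) = 0.0541191 / 0.0602775 ≈ 0.8978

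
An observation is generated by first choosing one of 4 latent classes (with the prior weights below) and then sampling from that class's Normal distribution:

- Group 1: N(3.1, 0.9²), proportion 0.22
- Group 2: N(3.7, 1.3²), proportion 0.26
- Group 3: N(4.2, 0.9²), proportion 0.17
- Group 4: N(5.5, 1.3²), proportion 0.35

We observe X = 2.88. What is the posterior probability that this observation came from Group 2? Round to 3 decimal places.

Apply Bayes' rule: the posterior for each component is proportional to its prior times its likelihood at x.
Normal densities:
  f_1 = 0.430222
  f_2 = 0.251519
  f_3 = 0.151203
  f_4 = 0.0402683
Weight by the priors:
  P(Z=1)·f_1 = 0.22 × 0.430222 = 0.0946488
  P(Z=2)·f_2 = 0.26 × 0.251519 = 0.0653949
  P(Z=3)·f_3 = 0.17 × 0.151203 = 0.0257045
  P(Z=4)·f_4 = 0.35 × 0.0402683 = 0.0140939
Sum: 0.0946488 + 0.0653949 + 0.0257045 + 0.0140939 = 0.199842
Responsibility of Group 2: 0.0653949 / 0.199842 ≈ 0.327

0.327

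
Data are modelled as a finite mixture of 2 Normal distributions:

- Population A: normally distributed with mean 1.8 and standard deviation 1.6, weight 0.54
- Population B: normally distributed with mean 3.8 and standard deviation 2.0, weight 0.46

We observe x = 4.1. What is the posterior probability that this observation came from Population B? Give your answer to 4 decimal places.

Posterior ∝ prior × likelihood, so P(k | x) ∝ P(Z=k) f_k(x); normalise over all components.
Evaluate each component's likelihood at the observed value:
  p_A = (1/(1.6·√(2π)))·exp(−(4.1−1.8)²/(2·1.6²)) = 0.249339·exp(-1.03320) = 0.0887311
  p_B = (1/(2.0·√(2π)))·exp(−(4.1−3.8)²/(2·2.0²)) = 0.199471·exp(-0.01125) = 0.19724
Unnormalised posteriors:
  P(Z=A)·p_A = 0.54 × 0.0887311 = 0.0479148
  P(Z=B)·p_B = 0.46 × 0.19724 = 0.0907302
Sum: 0.0479148 + 0.0907302 = 0.138645
So the posterior for Population B is 0.0907302 / 0.138645 ≈ 0.6544.

0.6544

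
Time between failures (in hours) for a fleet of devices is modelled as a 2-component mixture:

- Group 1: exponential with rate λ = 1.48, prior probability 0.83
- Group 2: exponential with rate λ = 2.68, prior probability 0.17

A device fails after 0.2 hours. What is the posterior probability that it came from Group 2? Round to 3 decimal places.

0.226

Apply Bayes' rule: the posterior for each component is proportional to its prior times its likelihood at x.
Exponential densities:
  f_1 = 1.10081
  f_2 = 1.56802
Unnormalised posteriors:
  π_1·f_1 = 0.83 × 1.10081 = 0.913668
  π_2·f_2 = 0.17 × 1.56802 = 0.266564
Marginal: 0.913668 + 0.266564 = 1.18023
Responsibility of Group 2: 0.266564 / 1.18023 ≈ 0.226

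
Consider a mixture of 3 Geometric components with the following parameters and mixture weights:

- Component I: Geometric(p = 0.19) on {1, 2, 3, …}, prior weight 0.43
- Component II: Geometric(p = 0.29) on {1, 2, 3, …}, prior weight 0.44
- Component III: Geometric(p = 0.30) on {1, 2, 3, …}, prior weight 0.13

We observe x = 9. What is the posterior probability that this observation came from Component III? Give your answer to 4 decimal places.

0.0877

P(component k | x) = P(Z=k)·f_k(x) / marginal(x), where marginal(x) = Σ_j P(Z=j)·f_j(x).
Component likelihoods at x = 9:
  L_I = 0.0352074
  L_II = 0.0187269
  L_III = 0.0172944
Prior × likelihood for each component:
  P(Z=I)·L_I = 0.43 × 0.0352074 = 0.0151392
  P(Z=II)·L_II = 0.44 × 0.0187269 = 0.00823982
  P(Z=III)·L_III = 0.13 × 0.0172944 = 0.00224827
Sum: 0.0151392 + 0.00823982 + 0.00224827 = 0.0256273
P(Component III | the observation) = 0.00224827 / 0.0256273 ≈ 0.0877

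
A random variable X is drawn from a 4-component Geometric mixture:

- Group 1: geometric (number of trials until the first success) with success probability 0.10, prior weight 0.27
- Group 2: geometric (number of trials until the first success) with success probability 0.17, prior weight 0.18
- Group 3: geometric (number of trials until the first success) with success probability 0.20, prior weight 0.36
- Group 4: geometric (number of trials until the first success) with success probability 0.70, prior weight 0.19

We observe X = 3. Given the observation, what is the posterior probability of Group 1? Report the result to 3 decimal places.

The responsibility of component k is w_k f_k(x) divided by Σ_j w_j f_j(x).
Geometric probabilities:
  p_1 = 0.081
  p_2 = 0.117113
  p_3 = 0.128
  p_4 = 0.063
Weight by the priors:
  w_1·p_1 = 0.27 × 0.081 = 0.02187
  w_2·p_2 = 0.18 × 0.117113 = 0.0210803
  w_3·p_3 = 0.36 × 0.128 = 0.04608
  w_4·p_4 = 0.19 × 0.063 = 0.01197
Denominator: 0.02187 + 0.0210803 + 0.04608 + 0.01197 = 0.101
So the posterior for Group 1 is 0.02187 / 0.101 ≈ 0.217.

0.217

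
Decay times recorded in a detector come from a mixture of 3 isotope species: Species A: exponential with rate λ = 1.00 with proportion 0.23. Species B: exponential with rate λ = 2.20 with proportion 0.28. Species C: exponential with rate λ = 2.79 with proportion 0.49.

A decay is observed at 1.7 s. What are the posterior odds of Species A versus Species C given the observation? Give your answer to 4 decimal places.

3.5277

The posterior odds equal the prior odds times the likelihood ratio: (π_i/π_j)·(f_i(x)/f_j(x)).
Component likelihoods at x = 1.7 s:
  p_A = 1.00·e^(−1.00·1.7) = 1.00·e^(−1.7000) = 0.182684
  p_B = 2.20·e^(−2.20·1.7) = 2.20·e^(−3.7400) = 0.052259
  p_C = 2.79·e^(−2.79·1.7) = 2.79·e^(−4.7430) = 0.0243078
Posterior odds = (π_A·p_A) / (π_C·p_C) = (0.23·0.182684) / (0.49·0.0243078) = 0.0420172 / 0.0119108 ≈ 3.5277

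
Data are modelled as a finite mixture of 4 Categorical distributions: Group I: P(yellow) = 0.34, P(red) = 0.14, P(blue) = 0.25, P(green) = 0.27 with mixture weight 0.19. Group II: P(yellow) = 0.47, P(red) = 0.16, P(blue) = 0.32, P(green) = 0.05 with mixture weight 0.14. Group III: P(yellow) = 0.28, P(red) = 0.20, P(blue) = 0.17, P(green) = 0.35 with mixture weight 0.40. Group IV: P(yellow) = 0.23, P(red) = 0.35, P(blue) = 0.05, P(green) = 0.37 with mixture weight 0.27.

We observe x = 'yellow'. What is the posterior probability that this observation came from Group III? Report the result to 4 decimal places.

0.3678

Apply Bayes' rule: the posterior for each component is proportional to its prior times its likelihood at x.
Categorical probabilities:
  f_I = 0.34
  f_II = 0.47
  f_III = 0.28
  f_IV = 0.23
Weight by the priors:
  P(Z=I)·f_I = 0.19 × 0.34 = 0.0646
  P(Z=II)·f_II = 0.14 × 0.47 = 0.0658
  P(Z=III)·f_III = 0.40 × 0.28 = 0.112
  P(Z=IV)·f_IV = 0.27 × 0.23 = 0.0621
Marginal: 0.0646 + 0.0658 + 0.112 + 0.0621 = 0.3045
P(Group III | data) = 0.112 / 0.3045 ≈ 0.3678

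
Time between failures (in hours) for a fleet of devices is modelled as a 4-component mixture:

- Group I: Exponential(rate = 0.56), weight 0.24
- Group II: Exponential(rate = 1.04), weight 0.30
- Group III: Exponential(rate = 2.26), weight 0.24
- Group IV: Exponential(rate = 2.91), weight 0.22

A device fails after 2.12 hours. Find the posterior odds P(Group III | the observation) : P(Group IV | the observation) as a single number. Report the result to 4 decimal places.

3.3609

Posterior odds = (w_i f_i(x)) / (w_j f_j(x)); the normalising sum cancels.
Evaluate each component's likelihood at the observed value:
  L_I = 0.56·e^(−0.56·2.12) = 0.56·e^(−1.1872) = 0.170842
  L_II = 1.04·e^(−1.04·2.12) = 1.04·e^(−2.2048) = 0.114683
  L_III = 2.26·e^(−2.26·2.12) = 2.26·e^(−4.7912) = 0.0187636
  L_IV = 2.91·e^(−2.91·2.12) = 2.91·e^(−6.1692) = 0.00609037
0.00450327 / 0.00133988 ≈ 3.3609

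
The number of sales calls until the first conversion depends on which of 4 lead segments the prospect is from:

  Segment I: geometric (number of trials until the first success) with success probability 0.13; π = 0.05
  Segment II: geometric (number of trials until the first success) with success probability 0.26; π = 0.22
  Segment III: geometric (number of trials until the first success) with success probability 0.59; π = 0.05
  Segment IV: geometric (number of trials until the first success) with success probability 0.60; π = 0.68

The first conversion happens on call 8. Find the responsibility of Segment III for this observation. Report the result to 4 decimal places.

The responsibility of component k is π_k f_k(x) divided by Σ_j π_j f_j(x).
Evaluate each component's likelihood at the observed value:
  p_I = 0.0490431
  p_II = 0.0315933
  p_III = 0.00114905
  p_IV = 0.00098304
Weight by the priors:
  π_I·p_I = 0.05 × 0.0490431 = 0.00245216
  π_II·p_II = 0.22 × 0.0315933 = 0.00695053
  π_III·p_III = 0.05 × 0.00114905 = 5.74525e-05
  π_IV·p_IV = 0.68 × 0.00098304 = 0.000668467
Denominator: 0.00245216 + 0.00695053 + 5.74525e-05 + 0.000668467 = 0.0101286
P(Segment III | the observation) = 5.74525e-05 / 0.0101286 ≈ 0.0057

0.0057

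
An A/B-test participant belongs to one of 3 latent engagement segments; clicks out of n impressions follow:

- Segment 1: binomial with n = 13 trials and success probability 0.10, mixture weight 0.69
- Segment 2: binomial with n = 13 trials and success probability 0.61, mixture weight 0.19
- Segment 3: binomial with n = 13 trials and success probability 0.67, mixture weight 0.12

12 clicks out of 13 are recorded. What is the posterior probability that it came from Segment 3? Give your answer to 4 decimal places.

0.6223

By Bayes' theorem, P(k | x) = P(Z=k) f_k(x) / Σ_j P(Z=j) f_j(x).
Evaluate each component's likelihood at the observed value:
  p_1 = C(13,12)·0.10^12·0.90^1 = 13·1e-12·0.9 = 1.17e-11
  p_2 = C(13,12)·0.61^12·0.39^1 = 13·0.00265435·0.39 = 0.0134575
  p_3 = C(13,12)·0.67^12·0.33^1 = 13·0.00818272·0.33 = 0.0351039
Unnormalised posteriors:
  P(Z=1)·p_1 = 0.69 × 1.17e-11 = 8.073e-12
  P(Z=2)·p_2 = 0.19 × 0.0134575 = 0.00255693
  P(Z=3)·p_3 = 0.12 × 0.0351039 = 0.00421246
Marginal: 8.073e-12 + 0.00255693 + 0.00421246 = 0.0067694
So the posterior for Segment 3 is 0.00421246 / 0.0067694 ≈ 0.6223.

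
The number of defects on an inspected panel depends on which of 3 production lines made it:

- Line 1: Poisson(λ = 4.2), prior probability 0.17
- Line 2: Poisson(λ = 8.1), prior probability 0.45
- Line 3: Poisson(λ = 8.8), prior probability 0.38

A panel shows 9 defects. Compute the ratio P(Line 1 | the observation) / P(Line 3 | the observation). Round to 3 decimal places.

0.057

The posterior odds equal the prior odds times the likelihood ratio: (P(Z=i)/P(Z=j))·(f_i(x)/f_j(x)).
Evaluate each component's likelihood at the observed value:
  f_1 = e^(−4.2)·4.2^9/9! = 0.0168052
  f_2 = e^(−8.1)·8.1^9/9! = 0.12555
  f_3 = e^(−8.8)·8.8^9/9! = 0.131459
0.00285688 / 0.0499543 ≈ 0.057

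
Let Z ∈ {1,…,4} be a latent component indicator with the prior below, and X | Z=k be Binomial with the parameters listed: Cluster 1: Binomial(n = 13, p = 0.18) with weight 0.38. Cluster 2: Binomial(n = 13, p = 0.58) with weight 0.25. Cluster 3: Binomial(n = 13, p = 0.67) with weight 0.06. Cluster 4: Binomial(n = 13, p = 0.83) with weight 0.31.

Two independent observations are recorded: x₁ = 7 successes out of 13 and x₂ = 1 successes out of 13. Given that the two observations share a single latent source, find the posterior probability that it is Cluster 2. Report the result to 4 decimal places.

P(component k | x) = P(Z=k)·f_k(x) / marginal(x), where marginal(x) = Σ_j P(Z=j)·f_j(x).
Since both observations come from the same component, the likelihood for component k is f_k(x₁)·f_k(x₂).
  f_1 = [C(13,7)·0.18^7·0.82^6 = 1716·6.1222e-06·0.304007 = 0.0031938] × [0.216263] = 0.000690701
  f_2 = [C(13,7)·0.58^7·0.42^6 = 1716·0.0220798·0.00548903 = 0.207974] × [0.000227176] = 4.72467e-05
  f_3 = [C(13,7)·0.67^7·0.33^6 = 1716·0.0606071·0.00129147 = 0.134315] × [1.45273e-05] = 1.95124e-06
  f_4 = [C(13,7)·0.83^7·0.17^6 = 1716·0.271361·2.41376e-05 = 0.0112398] × [6.28649e-09] = 7.06588e-11
Unnormalised posteriors:
  P(Z=1)·f_1 = 0.38 × 0.000690701 = 0.000262466
  P(Z=2)·f_2 = 0.25 × 4.72467e-05 = 1.18117e-05
  P(Z=3)·f_3 = 0.06 × 1.95124e-06 = 1.17074e-07
  P(Z=4)·f_4 = 0.31 × 7.06588e-11 = 2.19042e-11
Sum: 0.000262466 + 1.18117e-05 + 1.17074e-07 + 2.19042e-11 = 0.000274395
P(Cluster 2 | x) ≈ 0.0430

0.0430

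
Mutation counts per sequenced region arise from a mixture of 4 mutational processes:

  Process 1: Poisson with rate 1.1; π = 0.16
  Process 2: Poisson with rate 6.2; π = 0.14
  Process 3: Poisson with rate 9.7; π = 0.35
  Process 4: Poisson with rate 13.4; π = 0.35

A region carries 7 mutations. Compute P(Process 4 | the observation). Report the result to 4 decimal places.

Posterior ∝ prior × likelihood, so P(k | x) ∝ w_k f_k(x); normalise over all components.
Component likelihoods at x = 7 mutations:
  p_1 = 0.000128705
  p_2 = 0.141803
  p_3 = 0.0982461
  p_4 = 0.0233215
Unnormalised posteriors:
  w_1·p_1 = 0.16 × 0.000128705 = 2.05927e-05
  w_2·p_2 = 0.14 × 0.141803 = 0.0198524
  w_3·p_3 = 0.35 × 0.0982461 = 0.0343861
  w_4·p_4 = 0.35 × 0.0233215 = 0.00816253
Sum: 2.05927e-05 + 0.0198524 + 0.0343861 + 0.00816253 = 0.0624217
Responsibility of Process 4: 0.00816253 / 0.0624217 ≈ 0.1308

0.1308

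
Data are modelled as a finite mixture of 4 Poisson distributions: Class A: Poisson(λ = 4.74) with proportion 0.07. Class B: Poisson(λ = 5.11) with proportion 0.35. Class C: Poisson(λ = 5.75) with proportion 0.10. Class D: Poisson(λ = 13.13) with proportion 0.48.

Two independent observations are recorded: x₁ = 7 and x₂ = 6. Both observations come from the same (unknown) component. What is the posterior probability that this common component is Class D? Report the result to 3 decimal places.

0.020

The responsibility of component k is P(Z=k) f_k(x) divided by Σ_j P(Z=j) f_j(x).
Since both observations come from the same component, the likelihood for component k is f_k(x₁)·f_k(x₂).
  p_A = [e^(−4.74)·4.74^7/7! = 0.0932099] × [0.137652] = 0.0128305
  p_B = [e^(−5.11)·5.11^7/7! = 0.108961] × [0.149262] = 0.0162637
  p_C = [e^(−5.75)·5.75^7/7! = 0.131235] × [0.159765] = 0.0209668
  p_D = [e^(−13.13)·13.13^7/7! = 0.0264933] × [0.0141244] = 0.000374201
Unnormalised posteriors:
  P(Z=A)·p_A = 0.07 × 0.0128305 = 0.000898135
  P(Z=B)·p_B = 0.35 × 0.0162637 = 0.00569229
  P(Z=C)·p_C = 0.10 × 0.0209668 = 0.00209668
  P(Z=D)·p_D = 0.48 × 0.000374201 = 0.000179617
Sum: 0.000898135 + 0.00569229 + 0.00209668 + 0.000179617 = 0.00886672
P(Class D | x₁,x₂) = 0.000179617 / 0.00886672 ≈ 0.020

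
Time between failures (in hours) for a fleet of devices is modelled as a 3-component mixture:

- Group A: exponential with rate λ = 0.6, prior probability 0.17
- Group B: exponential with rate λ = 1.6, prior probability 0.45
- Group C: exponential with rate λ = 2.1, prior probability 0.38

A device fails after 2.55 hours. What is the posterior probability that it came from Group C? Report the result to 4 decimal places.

0.0991

By Bayes' theorem, P(k | x) = w_k f_k(x) / Σ_j w_j f_j(x).
Exponential densities:
  f_A = 0.129921
  f_B = 0.0270519
  f_C = 0.00992139
Multiply by the mixture weights:
  w_A·f_A = 0.17 × 0.129921 = 0.0220866
  w_B·f_B = 0.45 × 0.0270519 = 0.0121734
  w_C·f_C = 0.38 × 0.00992139 = 0.00377013
Evidence: 0.0220866 + 0.0121734 + 0.00377013 = 0.0380301
Responsibility of Group C: 0.00377013 / 0.0380301 ≈ 0.0991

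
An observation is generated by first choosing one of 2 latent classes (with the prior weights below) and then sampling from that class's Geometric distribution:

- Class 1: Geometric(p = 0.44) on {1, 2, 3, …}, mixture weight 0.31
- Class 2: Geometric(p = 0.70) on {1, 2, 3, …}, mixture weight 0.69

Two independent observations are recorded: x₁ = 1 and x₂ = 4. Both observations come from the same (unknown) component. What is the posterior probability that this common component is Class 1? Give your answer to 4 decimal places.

0.5359

The responsibility of component k is π_k f_k(x) divided by Σ_j π_j f_j(x).
Since both observations come from the same component, the likelihood for component k is f_k(x₁)·f_k(x₂).
  L_1 = [0.44·(1−0.44)^0 = 0.44·1 = 0.44] × [0.077271] = 0.0339993
  L_2 = [0.70·(1−0.70)^0 = 0.70·1 = 0.7] × [0.0189] = 0.01323
Multiply by the mixture weights:
  π_1·L_1 = 0.31 × 0.0339993 = 0.0105398
  π_2·L_2 = 0.69 × 0.01323 = 0.0091287
Evidence: 0.0105398 + 0.0091287 = 0.0196685
P(Class 1 | x₁,x₂) ≈ 0.5359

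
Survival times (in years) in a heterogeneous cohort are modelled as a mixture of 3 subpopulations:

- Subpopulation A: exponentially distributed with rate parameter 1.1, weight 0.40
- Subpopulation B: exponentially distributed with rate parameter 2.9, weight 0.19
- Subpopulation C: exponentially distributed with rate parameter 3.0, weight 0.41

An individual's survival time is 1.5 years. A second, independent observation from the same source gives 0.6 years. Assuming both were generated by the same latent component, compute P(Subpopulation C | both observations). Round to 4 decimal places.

0.1160

By Bayes' theorem, P(k | x) = w_k f_k(x) / Σ_j w_j f_j(x).
Since both observations come from the same component, the likelihood for component k is f_k(x₁)·f_k(x₂).
  L_A = [0.211255] × [0.568536] = 0.120106
  L_B = [0.0374298] × [0.509009] = 0.0190521
  L_C = [0.033327] × [0.495897] = 0.0165267
Weight by the priors:
  w_A·L_A = 0.40 × 0.120106 = 0.0480424
  w_B·L_B = 0.19 × 0.0190521 = 0.0036199
  w_C·L_C = 0.41 × 0.0165267 = 0.00677596
Normaliser: 0.0480424 + 0.0036199 + 0.00677596 = 0.0584383
P(Subpopulation C | x₁,x₂) = 0.00677596 / 0.0584383 ≈ 0.1160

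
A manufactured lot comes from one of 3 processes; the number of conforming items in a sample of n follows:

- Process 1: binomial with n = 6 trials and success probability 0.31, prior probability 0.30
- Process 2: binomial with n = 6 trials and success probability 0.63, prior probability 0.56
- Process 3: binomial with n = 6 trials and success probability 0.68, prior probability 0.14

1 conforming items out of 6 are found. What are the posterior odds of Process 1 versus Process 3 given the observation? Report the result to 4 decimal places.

Posterior odds = (π_i f_i(x)) / (π_j f_j(x)); the normalising sum cancels.
Component likelihoods at x = 1 conforming items out of 6:
  f_1 = C(6,1)·0.31^1·0.69^5 = 6·0.31·0.156403 = 0.29091
  f_2 = C(6,1)·0.63^1·0.37^5 = 6·0.63·0.0069344 = 0.026212
  f_3 = C(6,1)·0.68^1·0.32^5 = 6·0.68·0.00335544 = 0.0136902
0.0872729 / 0.00191663 ≈ 45.5346

45.5346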